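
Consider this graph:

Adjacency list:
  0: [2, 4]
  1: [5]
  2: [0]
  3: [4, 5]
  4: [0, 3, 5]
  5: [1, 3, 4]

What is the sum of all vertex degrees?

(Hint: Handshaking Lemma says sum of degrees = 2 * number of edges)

Count edges: 6 edges.
By Handshaking Lemma: sum of degrees = 2 * 6 = 12.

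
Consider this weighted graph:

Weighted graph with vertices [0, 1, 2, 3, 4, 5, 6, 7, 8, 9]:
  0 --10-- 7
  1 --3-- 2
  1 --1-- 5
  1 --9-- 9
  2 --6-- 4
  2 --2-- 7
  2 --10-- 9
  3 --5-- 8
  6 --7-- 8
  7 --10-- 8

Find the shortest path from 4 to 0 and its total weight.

Using Dijkstra's algorithm from vertex 4:
Shortest path: 4 -> 2 -> 7 -> 0
Total weight: 6 + 2 + 10 = 18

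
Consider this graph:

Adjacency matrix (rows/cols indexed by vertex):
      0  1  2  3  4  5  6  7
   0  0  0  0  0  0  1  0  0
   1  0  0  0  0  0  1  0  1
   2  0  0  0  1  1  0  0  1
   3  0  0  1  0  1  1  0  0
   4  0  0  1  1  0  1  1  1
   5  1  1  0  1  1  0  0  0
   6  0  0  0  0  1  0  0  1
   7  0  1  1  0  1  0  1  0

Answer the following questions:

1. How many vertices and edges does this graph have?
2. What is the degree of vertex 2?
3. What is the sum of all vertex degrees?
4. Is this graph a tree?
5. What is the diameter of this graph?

Count: 8 vertices, 12 edges.
Vertex 2 has neighbors [3, 4, 7], degree = 3.
Handshaking lemma: 2 * 12 = 24.
A tree on 8 vertices has 7 edges. This graph has 12 edges (5 extra). Not a tree.
Diameter (longest shortest path) = 3.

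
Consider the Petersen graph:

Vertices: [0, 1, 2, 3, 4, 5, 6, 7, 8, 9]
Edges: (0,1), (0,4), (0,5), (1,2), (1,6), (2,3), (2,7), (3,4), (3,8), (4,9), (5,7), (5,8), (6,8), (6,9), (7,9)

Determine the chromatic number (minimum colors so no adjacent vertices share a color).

The Petersen graph contains odd cycles (e.g. the outer 5-cycle), so chi >= 3.
A proper 3-coloring exists (it is a well-known 3-chromatic graph).
Chromatic number = 3.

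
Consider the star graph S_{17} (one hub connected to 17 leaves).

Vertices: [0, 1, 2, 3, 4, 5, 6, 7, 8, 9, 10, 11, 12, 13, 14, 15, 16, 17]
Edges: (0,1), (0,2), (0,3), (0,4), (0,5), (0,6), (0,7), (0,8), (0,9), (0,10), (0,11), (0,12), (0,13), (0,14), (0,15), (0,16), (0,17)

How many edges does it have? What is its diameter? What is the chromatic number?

Star graph S_{17}: the hub connects to all 17 leaves.
Edges = 17.
Diameter = 2 (any leaf to hub is 1, leaf to leaf through hub is 2).
Star graphs are bipartite (hub vs leaves), so chromatic number = 2.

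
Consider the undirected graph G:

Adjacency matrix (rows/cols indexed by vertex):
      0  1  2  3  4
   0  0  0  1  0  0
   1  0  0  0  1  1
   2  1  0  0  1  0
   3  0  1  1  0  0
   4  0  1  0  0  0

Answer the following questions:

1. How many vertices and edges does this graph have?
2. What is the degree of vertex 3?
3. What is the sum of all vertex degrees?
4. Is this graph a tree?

Count: 5 vertices, 4 edges.
Vertex 3 has neighbors [1, 2], degree = 2.
Handshaking lemma: 2 * 4 = 8.
A graph is a tree iff it is connected and has exactly n-1 edges. This graph is connected (all 5 vertices in one component) and has 5-1 = 4 edges. It is a tree.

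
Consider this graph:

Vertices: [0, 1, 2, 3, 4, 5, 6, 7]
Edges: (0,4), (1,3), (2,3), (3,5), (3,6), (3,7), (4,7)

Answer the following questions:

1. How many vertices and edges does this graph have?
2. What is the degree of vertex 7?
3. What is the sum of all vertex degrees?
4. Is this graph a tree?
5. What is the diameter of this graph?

Count: 8 vertices, 7 edges.
Vertex 7 has neighbors [3, 4], degree = 2.
Handshaking lemma: 2 * 7 = 14.
A graph is a tree iff it is connected and has exactly n-1 edges. This graph is connected (all 8 vertices in one component) and has 8-1 = 7 edges. It is a tree.
Diameter (longest shortest path) = 4.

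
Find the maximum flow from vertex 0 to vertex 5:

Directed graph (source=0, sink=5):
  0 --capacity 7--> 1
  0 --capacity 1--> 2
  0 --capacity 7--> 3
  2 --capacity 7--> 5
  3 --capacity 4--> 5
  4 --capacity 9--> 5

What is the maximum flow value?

Computing max flow:
  Flow on (0->2): 1/1
  Flow on (0->3): 4/7
  Flow on (2->5): 1/7
  Flow on (3->5): 4/4
Maximum flow = 5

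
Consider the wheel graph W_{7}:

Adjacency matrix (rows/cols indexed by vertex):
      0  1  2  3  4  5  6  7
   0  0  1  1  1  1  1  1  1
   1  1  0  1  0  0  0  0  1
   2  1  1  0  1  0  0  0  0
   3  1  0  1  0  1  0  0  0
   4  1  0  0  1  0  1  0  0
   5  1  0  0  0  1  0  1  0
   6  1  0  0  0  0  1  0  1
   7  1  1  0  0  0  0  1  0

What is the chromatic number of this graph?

W_{7} = C_{7} plus a hub adjacent to every cycle vertex.
The outer cycle needs 3 colors (odd cycle); the hub is adjacent to all of them so needs a fresh color.
Chromatic number = 3 + 1 = 4.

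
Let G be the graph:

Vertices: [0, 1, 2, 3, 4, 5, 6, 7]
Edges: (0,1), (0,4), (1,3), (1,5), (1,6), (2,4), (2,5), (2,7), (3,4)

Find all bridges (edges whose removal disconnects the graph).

A bridge is an edge whose removal increases the number of connected components.
Bridges found: (1,6), (2,7)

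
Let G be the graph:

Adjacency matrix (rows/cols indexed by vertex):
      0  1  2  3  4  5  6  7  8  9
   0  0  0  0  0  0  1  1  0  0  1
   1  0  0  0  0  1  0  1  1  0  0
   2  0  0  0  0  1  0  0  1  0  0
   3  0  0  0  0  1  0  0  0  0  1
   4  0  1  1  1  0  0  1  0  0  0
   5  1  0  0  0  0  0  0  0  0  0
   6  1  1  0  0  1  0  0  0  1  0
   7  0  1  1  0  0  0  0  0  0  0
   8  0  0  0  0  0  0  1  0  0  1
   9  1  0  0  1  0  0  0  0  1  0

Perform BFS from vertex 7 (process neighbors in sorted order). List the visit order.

BFS from vertex 7 (neighbors processed in ascending order):
Visit order: 7, 1, 2, 4, 6, 3, 0, 8, 9, 5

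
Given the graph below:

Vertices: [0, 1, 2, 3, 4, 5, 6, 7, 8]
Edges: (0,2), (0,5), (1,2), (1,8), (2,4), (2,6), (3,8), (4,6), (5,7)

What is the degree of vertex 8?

Vertex 8 has neighbors [1, 3], so deg(8) = 2.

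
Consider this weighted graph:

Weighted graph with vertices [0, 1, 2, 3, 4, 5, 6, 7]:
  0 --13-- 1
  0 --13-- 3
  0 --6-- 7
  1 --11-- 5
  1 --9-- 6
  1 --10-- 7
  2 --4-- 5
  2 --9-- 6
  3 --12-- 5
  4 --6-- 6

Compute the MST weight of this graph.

Applying Kruskal's algorithm (sort edges by weight, add if no cycle):
  Add (2,5) w=4
  Add (0,7) w=6
  Add (4,6) w=6
  Add (1,6) w=9
  Add (2,6) w=9
  Add (1,7) w=10
  Skip (1,5) w=11 (creates cycle)
  Add (3,5) w=12
  Skip (0,1) w=13 (creates cycle)
  Skip (0,3) w=13 (creates cycle)
MST weight = 56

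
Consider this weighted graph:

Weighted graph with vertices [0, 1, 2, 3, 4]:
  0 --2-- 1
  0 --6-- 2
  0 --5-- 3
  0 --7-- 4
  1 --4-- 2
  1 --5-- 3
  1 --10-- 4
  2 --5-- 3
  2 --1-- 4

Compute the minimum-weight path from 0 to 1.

Using Dijkstra's algorithm from vertex 0:
Shortest path: 0 -> 1
Total weight: 2 = 2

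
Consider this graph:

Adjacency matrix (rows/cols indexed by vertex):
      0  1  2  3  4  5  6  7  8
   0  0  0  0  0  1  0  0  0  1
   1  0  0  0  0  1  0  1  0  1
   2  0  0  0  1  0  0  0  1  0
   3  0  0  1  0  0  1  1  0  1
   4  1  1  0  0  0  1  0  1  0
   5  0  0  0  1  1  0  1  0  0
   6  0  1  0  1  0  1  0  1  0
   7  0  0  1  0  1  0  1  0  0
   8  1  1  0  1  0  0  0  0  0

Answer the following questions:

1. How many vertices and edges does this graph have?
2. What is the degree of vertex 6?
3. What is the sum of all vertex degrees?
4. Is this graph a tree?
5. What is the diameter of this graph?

Count: 9 vertices, 14 edges.
Vertex 6 has neighbors [1, 3, 5, 7], degree = 4.
Handshaking lemma: 2 * 14 = 28.
A tree on 9 vertices has 8 edges. This graph has 14 edges (6 extra). Not a tree.
Diameter (longest shortest path) = 3.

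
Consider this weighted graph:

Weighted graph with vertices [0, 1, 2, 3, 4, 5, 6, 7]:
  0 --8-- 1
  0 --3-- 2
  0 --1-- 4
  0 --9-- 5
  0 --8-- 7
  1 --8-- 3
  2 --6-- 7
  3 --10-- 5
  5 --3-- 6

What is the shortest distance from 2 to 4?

Using Dijkstra's algorithm from vertex 2:
Shortest path: 2 -> 0 -> 4
Total weight: 3 + 1 = 4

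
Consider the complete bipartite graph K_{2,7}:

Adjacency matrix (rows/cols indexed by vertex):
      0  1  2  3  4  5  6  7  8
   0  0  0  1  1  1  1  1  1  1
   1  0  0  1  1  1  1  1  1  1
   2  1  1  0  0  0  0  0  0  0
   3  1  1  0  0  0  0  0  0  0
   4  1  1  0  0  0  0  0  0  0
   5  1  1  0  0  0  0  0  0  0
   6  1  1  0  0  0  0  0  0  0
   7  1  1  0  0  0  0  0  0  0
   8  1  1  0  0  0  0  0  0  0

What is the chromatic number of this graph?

K_{2,7} is bipartite: vertices split into two independent sets of size 2 and 7.
Color one set 0, the other 1. No adjacent vertices share a color.
Chromatic number = 2.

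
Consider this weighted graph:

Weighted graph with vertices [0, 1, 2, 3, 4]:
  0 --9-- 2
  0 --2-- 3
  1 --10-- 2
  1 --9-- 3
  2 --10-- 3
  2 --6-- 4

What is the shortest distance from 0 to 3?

Using Dijkstra's algorithm from vertex 0:
Shortest path: 0 -> 3
Total weight: 2 = 2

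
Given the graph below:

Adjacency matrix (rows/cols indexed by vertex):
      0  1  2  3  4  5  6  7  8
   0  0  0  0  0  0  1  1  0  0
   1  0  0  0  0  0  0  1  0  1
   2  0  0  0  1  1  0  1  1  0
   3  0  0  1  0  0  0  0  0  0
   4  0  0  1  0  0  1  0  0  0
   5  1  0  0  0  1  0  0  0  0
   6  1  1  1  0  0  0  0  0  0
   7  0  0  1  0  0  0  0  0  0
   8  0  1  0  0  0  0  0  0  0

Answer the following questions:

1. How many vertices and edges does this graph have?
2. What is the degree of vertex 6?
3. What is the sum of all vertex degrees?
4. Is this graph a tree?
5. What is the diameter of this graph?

Count: 9 vertices, 9 edges.
Vertex 6 has neighbors [0, 1, 2], degree = 3.
Handshaking lemma: 2 * 9 = 18.
A tree on 9 vertices has 8 edges. This graph has 9 edges (1 extra). Not a tree.
Diameter (longest shortest path) = 4.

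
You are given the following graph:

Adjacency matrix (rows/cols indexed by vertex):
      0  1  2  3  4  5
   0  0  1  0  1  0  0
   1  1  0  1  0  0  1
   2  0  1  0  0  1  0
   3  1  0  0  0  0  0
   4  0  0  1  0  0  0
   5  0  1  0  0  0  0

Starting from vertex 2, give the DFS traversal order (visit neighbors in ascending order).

DFS from vertex 2 (neighbors processed in ascending order):
Visit order: 2, 1, 0, 3, 5, 4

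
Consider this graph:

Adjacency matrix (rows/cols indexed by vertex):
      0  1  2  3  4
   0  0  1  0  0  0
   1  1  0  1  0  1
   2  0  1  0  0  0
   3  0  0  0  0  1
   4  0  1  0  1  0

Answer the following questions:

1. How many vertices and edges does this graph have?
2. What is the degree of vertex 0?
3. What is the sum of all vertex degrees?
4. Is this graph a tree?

Count: 5 vertices, 4 edges.
Vertex 0 has neighbors [1], degree = 1.
Handshaking lemma: 2 * 4 = 8.
A graph is a tree iff it is connected and has exactly n-1 edges. This graph is connected (all 5 vertices in one component) and has 5-1 = 4 edges. It is a tree.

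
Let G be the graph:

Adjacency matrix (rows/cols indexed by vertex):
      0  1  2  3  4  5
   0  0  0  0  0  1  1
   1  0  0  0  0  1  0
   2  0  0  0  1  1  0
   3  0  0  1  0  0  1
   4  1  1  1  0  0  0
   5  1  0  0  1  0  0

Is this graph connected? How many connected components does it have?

Checking connectivity: the graph has 1 connected component(s).
All vertices are reachable from each other. The graph IS connected.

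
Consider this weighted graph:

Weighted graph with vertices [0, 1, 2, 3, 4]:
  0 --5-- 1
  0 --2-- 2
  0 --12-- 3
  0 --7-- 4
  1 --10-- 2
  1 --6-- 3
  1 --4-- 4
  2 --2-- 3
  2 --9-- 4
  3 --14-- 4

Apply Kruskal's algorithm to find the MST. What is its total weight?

Applying Kruskal's algorithm (sort edges by weight, add if no cycle):
  Add (0,2) w=2
  Add (2,3) w=2
  Add (1,4) w=4
  Add (0,1) w=5
  Skip (1,3) w=6 (creates cycle)
  Skip (0,4) w=7 (creates cycle)
  Skip (2,4) w=9 (creates cycle)
  Skip (1,2) w=10 (creates cycle)
  Skip (0,3) w=12 (creates cycle)
  Skip (3,4) w=14 (creates cycle)
MST weight = 13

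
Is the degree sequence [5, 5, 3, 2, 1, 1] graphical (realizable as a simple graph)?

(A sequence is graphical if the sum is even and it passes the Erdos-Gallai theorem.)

Sum of degrees = 17. Sum is odd, so the sequence is NOT graphical.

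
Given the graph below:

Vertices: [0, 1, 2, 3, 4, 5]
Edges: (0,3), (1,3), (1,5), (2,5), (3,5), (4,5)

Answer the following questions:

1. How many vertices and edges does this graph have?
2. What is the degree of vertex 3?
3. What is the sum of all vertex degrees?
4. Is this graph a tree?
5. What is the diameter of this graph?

Count: 6 vertices, 6 edges.
Vertex 3 has neighbors [0, 1, 5], degree = 3.
Handshaking lemma: 2 * 6 = 12.
A tree on 6 vertices has 5 edges. This graph has 6 edges (1 extra). Not a tree.
Diameter (longest shortest path) = 3.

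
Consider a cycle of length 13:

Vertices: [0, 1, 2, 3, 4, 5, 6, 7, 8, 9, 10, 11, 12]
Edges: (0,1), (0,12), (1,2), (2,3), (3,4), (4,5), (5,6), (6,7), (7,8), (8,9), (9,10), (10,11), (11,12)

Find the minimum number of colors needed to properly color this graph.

This is an odd cycle (C_13). Odd cycles are not bipartite (any 2-coloring forces two adjacent vertices to match), and 3 colors suffice.
Chromatic number = 3.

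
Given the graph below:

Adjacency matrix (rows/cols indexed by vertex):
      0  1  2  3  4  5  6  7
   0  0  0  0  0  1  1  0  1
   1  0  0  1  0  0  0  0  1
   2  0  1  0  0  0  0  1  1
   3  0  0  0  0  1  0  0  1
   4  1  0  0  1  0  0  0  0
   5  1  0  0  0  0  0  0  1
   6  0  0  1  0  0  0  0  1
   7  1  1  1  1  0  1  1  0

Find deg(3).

Vertex 3 has neighbors [4, 7], so deg(3) = 2.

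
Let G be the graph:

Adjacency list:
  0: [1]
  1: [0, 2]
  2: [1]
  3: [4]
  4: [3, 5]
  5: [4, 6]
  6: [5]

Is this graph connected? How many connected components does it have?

Checking connectivity: the graph has 2 connected component(s).
Components: [[0, 1, 2], [3, 4, 5, 6]]. The graph is NOT connected.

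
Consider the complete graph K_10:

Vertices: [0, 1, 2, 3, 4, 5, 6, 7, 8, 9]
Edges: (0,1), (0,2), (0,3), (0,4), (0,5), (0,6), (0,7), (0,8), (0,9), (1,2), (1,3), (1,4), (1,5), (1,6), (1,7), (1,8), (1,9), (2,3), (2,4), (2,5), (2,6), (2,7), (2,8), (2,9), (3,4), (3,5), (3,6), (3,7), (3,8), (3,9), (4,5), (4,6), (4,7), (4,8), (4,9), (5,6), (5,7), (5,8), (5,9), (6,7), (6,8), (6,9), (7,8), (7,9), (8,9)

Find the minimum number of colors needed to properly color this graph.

In K_10, every vertex is adjacent to every other vertex.
Each vertex needs a unique color.
Chromatic number = 10.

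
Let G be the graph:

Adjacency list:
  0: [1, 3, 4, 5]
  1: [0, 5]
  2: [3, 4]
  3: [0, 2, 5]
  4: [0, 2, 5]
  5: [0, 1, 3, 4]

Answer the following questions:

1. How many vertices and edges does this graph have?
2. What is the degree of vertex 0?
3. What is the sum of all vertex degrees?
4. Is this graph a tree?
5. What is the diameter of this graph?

Count: 6 vertices, 9 edges.
Vertex 0 has neighbors [1, 3, 4, 5], degree = 4.
Handshaking lemma: 2 * 9 = 18.
A tree on 6 vertices has 5 edges. This graph has 9 edges (4 extra). Not a tree.
Diameter (longest shortest path) = 3.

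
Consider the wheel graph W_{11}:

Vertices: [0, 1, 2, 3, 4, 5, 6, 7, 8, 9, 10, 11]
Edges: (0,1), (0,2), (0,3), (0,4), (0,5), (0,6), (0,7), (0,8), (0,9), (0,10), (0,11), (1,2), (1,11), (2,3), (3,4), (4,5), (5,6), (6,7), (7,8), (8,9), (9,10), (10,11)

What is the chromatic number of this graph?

W_{11} = C_{11} plus a hub adjacent to every cycle vertex.
The outer cycle needs 3 colors (odd cycle); the hub is adjacent to all of them so needs a fresh color.
Chromatic number = 3 + 1 = 4.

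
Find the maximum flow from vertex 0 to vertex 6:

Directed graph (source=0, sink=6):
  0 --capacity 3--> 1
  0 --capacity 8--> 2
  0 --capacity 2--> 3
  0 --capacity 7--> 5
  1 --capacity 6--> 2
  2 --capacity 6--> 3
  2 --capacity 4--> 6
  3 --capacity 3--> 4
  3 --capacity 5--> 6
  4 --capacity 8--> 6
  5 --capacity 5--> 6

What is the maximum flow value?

Computing max flow:
  Flow on (0->1): 3/3
  Flow on (0->2): 7/8
  Flow on (0->3): 2/2
  Flow on (0->5): 5/7
  Flow on (1->2): 3/6
  Flow on (2->3): 6/6
  Flow on (2->6): 4/4
  Flow on (3->4): 3/3
  Flow on (3->6): 5/5
  Flow on (4->6): 3/8
  Flow on (5->6): 5/5
Maximum flow = 17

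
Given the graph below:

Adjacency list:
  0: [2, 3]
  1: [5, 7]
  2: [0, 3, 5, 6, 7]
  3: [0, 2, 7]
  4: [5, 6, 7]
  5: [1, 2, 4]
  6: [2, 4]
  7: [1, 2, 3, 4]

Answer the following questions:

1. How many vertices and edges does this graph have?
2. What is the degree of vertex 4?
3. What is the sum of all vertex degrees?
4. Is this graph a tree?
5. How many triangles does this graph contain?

Count: 8 vertices, 12 edges.
Vertex 4 has neighbors [5, 6, 7], degree = 3.
Handshaking lemma: 2 * 12 = 24.
A tree on 8 vertices has 7 edges. This graph has 12 edges (5 extra). Not a tree.
Number of triangles = 2.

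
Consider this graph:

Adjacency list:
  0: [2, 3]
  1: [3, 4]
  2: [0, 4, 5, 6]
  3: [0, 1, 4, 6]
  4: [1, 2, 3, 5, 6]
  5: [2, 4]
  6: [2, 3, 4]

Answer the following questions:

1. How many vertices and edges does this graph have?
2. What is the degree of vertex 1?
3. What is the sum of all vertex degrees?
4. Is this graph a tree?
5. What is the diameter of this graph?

Count: 7 vertices, 11 edges.
Vertex 1 has neighbors [3, 4], degree = 2.
Handshaking lemma: 2 * 11 = 22.
A tree on 7 vertices has 6 edges. This graph has 11 edges (5 extra). Not a tree.
Diameter (longest shortest path) = 2.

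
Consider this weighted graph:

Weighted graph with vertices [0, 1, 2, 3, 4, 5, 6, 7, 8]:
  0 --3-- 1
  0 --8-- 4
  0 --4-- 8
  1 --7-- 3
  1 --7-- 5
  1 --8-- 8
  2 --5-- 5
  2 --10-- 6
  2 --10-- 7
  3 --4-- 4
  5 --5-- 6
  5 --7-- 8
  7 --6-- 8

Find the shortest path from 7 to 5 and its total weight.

Using Dijkstra's algorithm from vertex 7:
Shortest path: 7 -> 8 -> 5
Total weight: 6 + 7 = 13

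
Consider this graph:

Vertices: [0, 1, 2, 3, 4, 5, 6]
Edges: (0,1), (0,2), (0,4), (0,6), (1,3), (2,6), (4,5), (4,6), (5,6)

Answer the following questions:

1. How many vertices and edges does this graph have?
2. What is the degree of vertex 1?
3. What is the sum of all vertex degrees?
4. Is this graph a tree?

Count: 7 vertices, 9 edges.
Vertex 1 has neighbors [0, 3], degree = 2.
Handshaking lemma: 2 * 9 = 18.
A tree on 7 vertices has 6 edges. This graph has 9 edges (3 extra). Not a tree.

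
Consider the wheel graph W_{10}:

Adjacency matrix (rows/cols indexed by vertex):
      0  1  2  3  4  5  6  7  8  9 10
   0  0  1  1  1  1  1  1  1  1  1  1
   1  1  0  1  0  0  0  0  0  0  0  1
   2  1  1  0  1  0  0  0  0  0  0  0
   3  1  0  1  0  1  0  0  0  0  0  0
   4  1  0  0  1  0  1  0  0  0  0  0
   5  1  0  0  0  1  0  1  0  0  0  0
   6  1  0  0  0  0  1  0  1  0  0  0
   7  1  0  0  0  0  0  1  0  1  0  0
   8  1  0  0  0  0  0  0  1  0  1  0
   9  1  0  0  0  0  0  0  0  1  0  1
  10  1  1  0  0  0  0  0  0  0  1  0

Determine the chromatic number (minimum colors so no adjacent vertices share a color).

W_{10} = C_{10} plus a hub adjacent to every cycle vertex.
The outer cycle needs 2 colors (even cycle); the hub is adjacent to all of them so needs a fresh color.
Chromatic number = 2 + 1 = 3.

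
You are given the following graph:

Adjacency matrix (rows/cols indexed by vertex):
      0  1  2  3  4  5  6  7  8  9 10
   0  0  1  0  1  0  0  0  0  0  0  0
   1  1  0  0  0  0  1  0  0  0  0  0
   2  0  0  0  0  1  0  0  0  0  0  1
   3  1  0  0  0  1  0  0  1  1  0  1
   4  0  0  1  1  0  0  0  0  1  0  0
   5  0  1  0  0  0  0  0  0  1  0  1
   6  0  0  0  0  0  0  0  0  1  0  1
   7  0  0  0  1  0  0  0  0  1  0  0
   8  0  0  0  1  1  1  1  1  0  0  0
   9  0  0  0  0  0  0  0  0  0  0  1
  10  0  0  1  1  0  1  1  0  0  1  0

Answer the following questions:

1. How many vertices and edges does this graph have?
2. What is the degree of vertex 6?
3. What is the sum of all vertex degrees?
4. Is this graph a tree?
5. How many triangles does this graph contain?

Count: 11 vertices, 16 edges.
Vertex 6 has neighbors [8, 10], degree = 2.
Handshaking lemma: 2 * 16 = 32.
A tree on 11 vertices has 10 edges. This graph has 16 edges (6 extra). Not a tree.
Number of triangles = 2.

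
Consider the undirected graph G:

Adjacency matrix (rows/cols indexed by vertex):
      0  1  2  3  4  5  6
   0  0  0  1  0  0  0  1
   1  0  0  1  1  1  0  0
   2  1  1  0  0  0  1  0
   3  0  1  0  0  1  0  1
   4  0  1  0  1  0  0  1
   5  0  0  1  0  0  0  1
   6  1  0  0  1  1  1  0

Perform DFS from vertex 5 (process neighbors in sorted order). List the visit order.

DFS from vertex 5 (neighbors processed in ascending order):
Visit order: 5, 2, 0, 6, 3, 1, 4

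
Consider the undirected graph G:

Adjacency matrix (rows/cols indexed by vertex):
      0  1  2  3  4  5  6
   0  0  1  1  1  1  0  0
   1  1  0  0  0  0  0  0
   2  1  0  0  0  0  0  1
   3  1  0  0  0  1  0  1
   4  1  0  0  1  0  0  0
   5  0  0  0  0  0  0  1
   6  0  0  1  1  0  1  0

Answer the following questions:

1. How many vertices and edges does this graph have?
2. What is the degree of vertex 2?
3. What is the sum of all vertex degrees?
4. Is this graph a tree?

Count: 7 vertices, 8 edges.
Vertex 2 has neighbors [0, 6], degree = 2.
Handshaking lemma: 2 * 8 = 16.
A tree on 7 vertices has 6 edges. This graph has 8 edges (2 extra). Not a tree.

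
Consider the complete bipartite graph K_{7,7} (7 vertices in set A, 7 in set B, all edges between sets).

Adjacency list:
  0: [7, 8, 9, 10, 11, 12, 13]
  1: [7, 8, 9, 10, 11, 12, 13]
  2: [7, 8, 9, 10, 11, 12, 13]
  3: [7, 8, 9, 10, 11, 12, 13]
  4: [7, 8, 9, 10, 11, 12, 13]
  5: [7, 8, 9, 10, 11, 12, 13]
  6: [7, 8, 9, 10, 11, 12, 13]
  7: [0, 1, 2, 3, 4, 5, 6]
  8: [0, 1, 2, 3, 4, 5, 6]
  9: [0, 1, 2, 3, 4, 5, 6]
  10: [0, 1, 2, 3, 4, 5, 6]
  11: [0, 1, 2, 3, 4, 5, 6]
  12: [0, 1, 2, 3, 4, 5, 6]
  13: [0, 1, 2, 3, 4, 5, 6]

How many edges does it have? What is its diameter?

K_{7,7} has 7 * 7 = 49 edges.
Any vertex reaches any opposite-side vertex in 1 step; same-side vertices reach in 2 steps via any opposite-side vertex.
Diameter = 2.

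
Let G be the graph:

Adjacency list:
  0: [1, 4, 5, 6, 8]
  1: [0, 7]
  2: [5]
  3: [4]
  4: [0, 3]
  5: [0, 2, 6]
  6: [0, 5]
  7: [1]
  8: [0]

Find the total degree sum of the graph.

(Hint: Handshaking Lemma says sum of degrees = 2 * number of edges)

Count edges: 9 edges.
By Handshaking Lemma: sum of degrees = 2 * 9 = 18.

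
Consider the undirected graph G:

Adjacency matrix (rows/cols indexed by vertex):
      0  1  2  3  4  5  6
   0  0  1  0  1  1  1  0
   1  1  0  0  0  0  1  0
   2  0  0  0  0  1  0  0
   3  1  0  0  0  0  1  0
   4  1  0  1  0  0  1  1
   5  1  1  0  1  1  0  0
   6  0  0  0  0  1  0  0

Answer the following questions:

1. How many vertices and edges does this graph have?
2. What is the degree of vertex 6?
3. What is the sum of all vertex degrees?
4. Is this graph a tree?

Count: 7 vertices, 9 edges.
Vertex 6 has neighbors [4], degree = 1.
Handshaking lemma: 2 * 9 = 18.
A tree on 7 vertices has 6 edges. This graph has 9 edges (3 extra). Not a tree.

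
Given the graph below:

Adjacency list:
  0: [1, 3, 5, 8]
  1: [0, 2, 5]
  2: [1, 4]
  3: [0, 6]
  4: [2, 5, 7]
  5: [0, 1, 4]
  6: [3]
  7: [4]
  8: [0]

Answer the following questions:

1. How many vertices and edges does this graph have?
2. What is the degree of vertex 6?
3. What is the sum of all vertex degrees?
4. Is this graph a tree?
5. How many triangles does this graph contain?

Count: 9 vertices, 10 edges.
Vertex 6 has neighbors [3], degree = 1.
Handshaking lemma: 2 * 10 = 20.
A tree on 9 vertices has 8 edges. This graph has 10 edges (2 extra). Not a tree.
Number of triangles = 1.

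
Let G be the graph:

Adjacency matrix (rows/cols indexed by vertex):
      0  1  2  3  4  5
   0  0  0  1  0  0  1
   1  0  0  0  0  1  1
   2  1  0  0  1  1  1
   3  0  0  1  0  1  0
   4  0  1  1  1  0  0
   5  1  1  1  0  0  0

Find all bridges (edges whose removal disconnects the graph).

No bridges found. The graph is 2-edge-connected (no single edge removal disconnects it).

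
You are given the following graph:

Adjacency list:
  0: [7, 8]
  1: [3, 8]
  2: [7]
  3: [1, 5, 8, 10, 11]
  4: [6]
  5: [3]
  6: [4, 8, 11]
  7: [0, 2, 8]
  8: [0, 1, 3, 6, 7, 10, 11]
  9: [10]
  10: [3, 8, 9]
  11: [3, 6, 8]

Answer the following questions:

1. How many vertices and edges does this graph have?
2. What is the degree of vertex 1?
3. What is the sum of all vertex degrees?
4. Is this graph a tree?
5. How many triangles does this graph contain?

Count: 12 vertices, 16 edges.
Vertex 1 has neighbors [3, 8], degree = 2.
Handshaking lemma: 2 * 16 = 32.
A tree on 12 vertices has 11 edges. This graph has 16 edges (5 extra). Not a tree.
Number of triangles = 5.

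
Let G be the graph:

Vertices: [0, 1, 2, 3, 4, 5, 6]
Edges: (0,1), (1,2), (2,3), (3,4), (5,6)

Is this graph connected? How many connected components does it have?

Checking connectivity: the graph has 2 connected component(s).
Components: [[0, 1, 2, 3, 4], [5, 6]]. The graph is NOT connected.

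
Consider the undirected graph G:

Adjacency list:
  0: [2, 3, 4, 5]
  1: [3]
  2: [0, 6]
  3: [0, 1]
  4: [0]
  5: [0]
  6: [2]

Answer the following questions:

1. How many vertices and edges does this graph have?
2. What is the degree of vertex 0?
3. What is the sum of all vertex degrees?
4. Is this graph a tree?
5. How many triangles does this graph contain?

Count: 7 vertices, 6 edges.
Vertex 0 has neighbors [2, 3, 4, 5], degree = 4.
Handshaking lemma: 2 * 6 = 12.
A graph is a tree iff it is connected and has exactly n-1 edges. This graph is connected (all 7 vertices in one component) and has 7-1 = 6 edges. It is a tree.
Number of triangles = 0.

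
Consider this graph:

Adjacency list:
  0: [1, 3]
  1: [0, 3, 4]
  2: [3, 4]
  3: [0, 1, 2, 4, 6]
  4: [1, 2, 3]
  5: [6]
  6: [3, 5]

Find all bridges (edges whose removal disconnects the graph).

A bridge is an edge whose removal increases the number of connected components.
Bridges found: (3,6), (5,6)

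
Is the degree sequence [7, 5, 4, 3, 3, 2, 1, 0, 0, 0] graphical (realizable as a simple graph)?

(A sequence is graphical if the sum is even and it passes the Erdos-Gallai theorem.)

Sum of degrees = 25. Sum is odd, so the sequence is NOT graphical.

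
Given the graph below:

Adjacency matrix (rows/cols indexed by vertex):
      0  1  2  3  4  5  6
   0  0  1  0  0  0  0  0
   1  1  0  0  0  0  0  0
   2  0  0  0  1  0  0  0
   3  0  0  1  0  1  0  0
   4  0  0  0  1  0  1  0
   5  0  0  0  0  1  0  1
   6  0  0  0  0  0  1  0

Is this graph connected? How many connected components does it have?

Checking connectivity: the graph has 2 connected component(s).
Components: [[0, 1], [2, 3, 4, 5, 6]]. The graph is NOT connected.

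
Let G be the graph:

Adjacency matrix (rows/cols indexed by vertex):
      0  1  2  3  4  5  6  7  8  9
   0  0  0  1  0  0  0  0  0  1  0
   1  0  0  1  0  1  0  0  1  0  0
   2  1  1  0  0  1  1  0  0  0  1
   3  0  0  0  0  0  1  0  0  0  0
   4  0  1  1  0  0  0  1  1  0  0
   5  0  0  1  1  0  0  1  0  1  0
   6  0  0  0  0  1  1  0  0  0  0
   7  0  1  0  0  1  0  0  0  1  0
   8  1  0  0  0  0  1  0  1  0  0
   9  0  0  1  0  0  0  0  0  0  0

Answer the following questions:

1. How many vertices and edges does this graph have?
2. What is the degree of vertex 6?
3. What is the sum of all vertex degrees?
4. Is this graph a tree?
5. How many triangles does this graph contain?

Count: 10 vertices, 14 edges.
Vertex 6 has neighbors [4, 5], degree = 2.
Handshaking lemma: 2 * 14 = 28.
A tree on 10 vertices has 9 edges. This graph has 14 edges (5 extra). Not a tree.
Number of triangles = 2.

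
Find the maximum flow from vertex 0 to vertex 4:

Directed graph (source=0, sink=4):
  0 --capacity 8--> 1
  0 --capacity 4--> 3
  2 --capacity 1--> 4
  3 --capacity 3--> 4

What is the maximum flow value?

Computing max flow:
  Flow on (0->3): 3/4
  Flow on (3->4): 3/3
Maximum flow = 3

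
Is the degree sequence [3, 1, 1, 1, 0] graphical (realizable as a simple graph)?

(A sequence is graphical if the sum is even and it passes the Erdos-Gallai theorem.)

Sum of degrees = 6. Sum is even and passes Erdos-Gallai. The sequence IS graphical.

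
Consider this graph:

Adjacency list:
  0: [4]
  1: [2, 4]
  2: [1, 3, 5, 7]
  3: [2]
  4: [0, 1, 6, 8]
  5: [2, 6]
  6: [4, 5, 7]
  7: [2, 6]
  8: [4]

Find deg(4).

Vertex 4 has neighbors [0, 1, 6, 8], so deg(4) = 4.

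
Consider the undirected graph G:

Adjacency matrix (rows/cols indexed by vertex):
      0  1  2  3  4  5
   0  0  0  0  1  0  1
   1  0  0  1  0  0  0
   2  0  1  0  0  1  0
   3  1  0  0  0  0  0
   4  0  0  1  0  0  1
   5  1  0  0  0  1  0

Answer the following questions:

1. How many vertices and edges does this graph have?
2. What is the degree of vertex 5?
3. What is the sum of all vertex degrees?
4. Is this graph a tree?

Count: 6 vertices, 5 edges.
Vertex 5 has neighbors [0, 4], degree = 2.
Handshaking lemma: 2 * 5 = 10.
A graph is a tree iff it is connected and has exactly n-1 edges. This graph is connected (all 6 vertices in one component) and has 6-1 = 5 edges. It is a tree.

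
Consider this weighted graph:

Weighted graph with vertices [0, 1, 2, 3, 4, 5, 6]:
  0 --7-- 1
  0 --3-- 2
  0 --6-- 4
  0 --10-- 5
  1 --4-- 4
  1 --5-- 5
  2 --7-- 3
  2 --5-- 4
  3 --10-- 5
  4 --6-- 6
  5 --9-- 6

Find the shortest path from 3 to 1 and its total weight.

Using Dijkstra's algorithm from vertex 3:
Shortest path: 3 -> 5 -> 1
Total weight: 10 + 5 = 15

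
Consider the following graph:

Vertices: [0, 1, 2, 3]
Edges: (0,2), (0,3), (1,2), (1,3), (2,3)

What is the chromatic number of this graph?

The graph has a maximum clique of size 3 (lower bound on chromatic number).
A valid 3-coloring: {0: 2, 1: 2, 2: 0, 3: 1}.
Chromatic number = 3.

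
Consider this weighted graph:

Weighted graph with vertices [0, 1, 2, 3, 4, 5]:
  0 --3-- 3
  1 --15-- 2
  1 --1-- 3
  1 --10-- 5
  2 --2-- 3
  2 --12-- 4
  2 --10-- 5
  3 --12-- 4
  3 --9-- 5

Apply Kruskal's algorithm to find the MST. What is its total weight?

Applying Kruskal's algorithm (sort edges by weight, add if no cycle):
  Add (1,3) w=1
  Add (2,3) w=2
  Add (0,3) w=3
  Add (3,5) w=9
  Skip (1,5) w=10 (creates cycle)
  Skip (2,5) w=10 (creates cycle)
  Add (2,4) w=12
  Skip (3,4) w=12 (creates cycle)
  Skip (1,2) w=15 (creates cycle)
MST weight = 27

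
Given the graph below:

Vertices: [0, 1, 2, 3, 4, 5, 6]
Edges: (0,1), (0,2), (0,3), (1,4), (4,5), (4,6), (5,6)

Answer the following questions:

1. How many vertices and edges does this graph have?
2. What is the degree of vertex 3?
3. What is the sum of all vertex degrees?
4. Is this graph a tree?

Count: 7 vertices, 7 edges.
Vertex 3 has neighbors [0], degree = 1.
Handshaking lemma: 2 * 7 = 14.
A tree on 7 vertices has 6 edges. This graph has 7 edges (1 extra). Not a tree.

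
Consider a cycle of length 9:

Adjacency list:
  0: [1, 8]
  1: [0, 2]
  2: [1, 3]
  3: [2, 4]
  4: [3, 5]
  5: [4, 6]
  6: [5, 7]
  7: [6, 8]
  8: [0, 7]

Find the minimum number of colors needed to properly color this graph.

This is an odd cycle (C_9). Odd cycles are not bipartite (any 2-coloring forces two adjacent vertices to match), and 3 colors suffice.
Chromatic number = 3.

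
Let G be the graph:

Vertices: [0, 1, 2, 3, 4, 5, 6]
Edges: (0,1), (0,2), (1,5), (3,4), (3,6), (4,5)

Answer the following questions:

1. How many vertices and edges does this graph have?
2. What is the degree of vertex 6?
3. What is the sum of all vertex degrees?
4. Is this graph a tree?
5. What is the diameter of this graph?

Count: 7 vertices, 6 edges.
Vertex 6 has neighbors [3], degree = 1.
Handshaking lemma: 2 * 6 = 12.
A graph is a tree iff it is connected and has exactly n-1 edges. This graph is connected (all 7 vertices in one component) and has 7-1 = 6 edges. It is a tree.
Diameter (longest shortest path) = 6.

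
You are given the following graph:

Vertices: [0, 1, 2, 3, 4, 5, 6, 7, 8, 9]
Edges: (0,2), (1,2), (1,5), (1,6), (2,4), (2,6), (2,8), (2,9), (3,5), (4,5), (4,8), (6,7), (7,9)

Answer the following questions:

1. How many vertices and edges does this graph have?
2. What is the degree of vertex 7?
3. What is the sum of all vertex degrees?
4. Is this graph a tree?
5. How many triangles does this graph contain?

Count: 10 vertices, 13 edges.
Vertex 7 has neighbors [6, 9], degree = 2.
Handshaking lemma: 2 * 13 = 26.
A tree on 10 vertices has 9 edges. This graph has 13 edges (4 extra). Not a tree.
Number of triangles = 2.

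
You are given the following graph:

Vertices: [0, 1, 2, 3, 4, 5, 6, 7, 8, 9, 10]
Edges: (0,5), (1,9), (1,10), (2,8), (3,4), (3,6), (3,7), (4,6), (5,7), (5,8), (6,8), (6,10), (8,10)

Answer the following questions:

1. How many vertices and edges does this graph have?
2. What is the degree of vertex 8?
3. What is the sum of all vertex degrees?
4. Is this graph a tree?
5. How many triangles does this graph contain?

Count: 11 vertices, 13 edges.
Vertex 8 has neighbors [2, 5, 6, 10], degree = 4.
Handshaking lemma: 2 * 13 = 26.
A tree on 11 vertices has 10 edges. This graph has 13 edges (3 extra). Not a tree.
Number of triangles = 2.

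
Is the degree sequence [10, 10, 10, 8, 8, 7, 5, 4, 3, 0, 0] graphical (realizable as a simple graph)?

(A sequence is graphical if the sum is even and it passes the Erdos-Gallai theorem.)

Sum of degrees = 65. Sum is odd, so the sequence is NOT graphical.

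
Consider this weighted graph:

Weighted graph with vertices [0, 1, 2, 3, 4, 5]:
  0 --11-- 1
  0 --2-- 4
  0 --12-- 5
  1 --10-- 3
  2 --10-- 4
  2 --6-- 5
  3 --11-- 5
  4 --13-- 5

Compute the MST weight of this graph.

Applying Kruskal's algorithm (sort edges by weight, add if no cycle):
  Add (0,4) w=2
  Add (2,5) w=6
  Add (1,3) w=10
  Add (2,4) w=10
  Add (0,1) w=11
  Skip (3,5) w=11 (creates cycle)
  Skip (0,5) w=12 (creates cycle)
  Skip (4,5) w=13 (creates cycle)
MST weight = 39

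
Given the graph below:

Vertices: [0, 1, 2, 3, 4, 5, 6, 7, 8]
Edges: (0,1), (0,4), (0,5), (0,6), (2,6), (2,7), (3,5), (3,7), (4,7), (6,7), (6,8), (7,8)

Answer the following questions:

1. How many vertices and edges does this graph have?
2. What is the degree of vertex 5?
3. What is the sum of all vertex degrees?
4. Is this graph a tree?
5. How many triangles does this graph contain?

Count: 9 vertices, 12 edges.
Vertex 5 has neighbors [0, 3], degree = 2.
Handshaking lemma: 2 * 12 = 24.
A tree on 9 vertices has 8 edges. This graph has 12 edges (4 extra). Not a tree.
Number of triangles = 2.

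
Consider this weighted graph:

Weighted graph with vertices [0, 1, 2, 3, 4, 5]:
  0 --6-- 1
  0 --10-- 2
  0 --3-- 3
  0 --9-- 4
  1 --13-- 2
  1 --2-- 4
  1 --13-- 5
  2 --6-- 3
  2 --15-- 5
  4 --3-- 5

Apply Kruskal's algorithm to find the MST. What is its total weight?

Applying Kruskal's algorithm (sort edges by weight, add if no cycle):
  Add (1,4) w=2
  Add (0,3) w=3
  Add (4,5) w=3
  Add (0,1) w=6
  Add (2,3) w=6
  Skip (0,4) w=9 (creates cycle)
  Skip (0,2) w=10 (creates cycle)
  Skip (1,5) w=13 (creates cycle)
  Skip (1,2) w=13 (creates cycle)
  Skip (2,5) w=15 (creates cycle)
MST weight = 20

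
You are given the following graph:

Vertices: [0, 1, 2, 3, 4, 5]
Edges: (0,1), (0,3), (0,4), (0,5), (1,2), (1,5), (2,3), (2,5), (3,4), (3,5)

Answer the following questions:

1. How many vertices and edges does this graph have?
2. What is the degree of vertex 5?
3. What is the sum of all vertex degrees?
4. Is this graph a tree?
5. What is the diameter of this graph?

Count: 6 vertices, 10 edges.
Vertex 5 has neighbors [0, 1, 2, 3], degree = 4.
Handshaking lemma: 2 * 10 = 20.
A tree on 6 vertices has 5 edges. This graph has 10 edges (5 extra). Not a tree.
Diameter (longest shortest path) = 2.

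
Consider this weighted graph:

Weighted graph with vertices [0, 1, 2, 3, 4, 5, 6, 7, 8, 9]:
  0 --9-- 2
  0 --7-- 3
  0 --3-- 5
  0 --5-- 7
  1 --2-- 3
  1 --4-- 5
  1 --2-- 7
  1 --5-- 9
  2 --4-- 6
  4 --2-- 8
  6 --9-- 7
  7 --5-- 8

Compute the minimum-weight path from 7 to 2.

Using Dijkstra's algorithm from vertex 7:
Shortest path: 7 -> 6 -> 2
Total weight: 9 + 4 = 13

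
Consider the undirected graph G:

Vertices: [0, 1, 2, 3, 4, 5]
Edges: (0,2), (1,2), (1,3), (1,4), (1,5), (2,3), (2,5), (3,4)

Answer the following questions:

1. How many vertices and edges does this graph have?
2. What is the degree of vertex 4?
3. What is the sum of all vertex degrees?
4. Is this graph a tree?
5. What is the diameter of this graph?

Count: 6 vertices, 8 edges.
Vertex 4 has neighbors [1, 3], degree = 2.
Handshaking lemma: 2 * 8 = 16.
A tree on 6 vertices has 5 edges. This graph has 8 edges (3 extra). Not a tree.
Diameter (longest shortest path) = 3.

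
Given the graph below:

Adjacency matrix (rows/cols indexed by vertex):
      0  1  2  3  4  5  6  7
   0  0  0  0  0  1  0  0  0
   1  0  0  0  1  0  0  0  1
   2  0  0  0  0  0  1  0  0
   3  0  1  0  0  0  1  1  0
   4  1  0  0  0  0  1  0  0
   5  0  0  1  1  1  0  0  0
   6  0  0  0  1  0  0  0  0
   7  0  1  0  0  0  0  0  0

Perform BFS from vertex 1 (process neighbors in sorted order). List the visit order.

BFS from vertex 1 (neighbors processed in ascending order):
Visit order: 1, 3, 7, 5, 6, 2, 4, 0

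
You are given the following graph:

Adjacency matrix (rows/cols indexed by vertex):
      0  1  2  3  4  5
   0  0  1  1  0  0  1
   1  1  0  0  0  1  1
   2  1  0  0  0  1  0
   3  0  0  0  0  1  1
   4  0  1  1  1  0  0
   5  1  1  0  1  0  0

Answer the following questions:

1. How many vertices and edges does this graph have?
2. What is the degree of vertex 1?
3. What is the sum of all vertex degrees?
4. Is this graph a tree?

Count: 6 vertices, 8 edges.
Vertex 1 has neighbors [0, 4, 5], degree = 3.
Handshaking lemma: 2 * 8 = 16.
A tree on 6 vertices has 5 edges. This graph has 8 edges (3 extra). Not a tree.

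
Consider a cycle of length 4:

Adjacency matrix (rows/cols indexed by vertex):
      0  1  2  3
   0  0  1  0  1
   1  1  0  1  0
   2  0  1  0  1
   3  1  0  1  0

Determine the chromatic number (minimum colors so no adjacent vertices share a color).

This is an even cycle (C_4). Even cycles are bipartite.
Chromatic number = 2.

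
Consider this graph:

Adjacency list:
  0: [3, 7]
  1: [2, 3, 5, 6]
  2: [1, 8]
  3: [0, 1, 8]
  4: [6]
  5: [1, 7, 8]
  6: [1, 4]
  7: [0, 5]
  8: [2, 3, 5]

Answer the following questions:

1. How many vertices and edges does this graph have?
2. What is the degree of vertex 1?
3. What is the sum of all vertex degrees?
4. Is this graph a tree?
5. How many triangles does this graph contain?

Count: 9 vertices, 11 edges.
Vertex 1 has neighbors [2, 3, 5, 6], degree = 4.
Handshaking lemma: 2 * 11 = 22.
A tree on 9 vertices has 8 edges. This graph has 11 edges (3 extra). Not a tree.
Number of triangles = 0.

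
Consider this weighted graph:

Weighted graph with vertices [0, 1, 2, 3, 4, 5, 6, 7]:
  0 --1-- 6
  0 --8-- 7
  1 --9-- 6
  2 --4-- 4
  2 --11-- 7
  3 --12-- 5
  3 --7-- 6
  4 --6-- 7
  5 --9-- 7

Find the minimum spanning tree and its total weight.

Applying Kruskal's algorithm (sort edges by weight, add if no cycle):
  Add (0,6) w=1
  Add (2,4) w=4
  Add (4,7) w=6
  Add (3,6) w=7
  Add (0,7) w=8
  Add (1,6) w=9
  Add (5,7) w=9
  Skip (2,7) w=11 (creates cycle)
  Skip (3,5) w=12 (creates cycle)
MST weight = 44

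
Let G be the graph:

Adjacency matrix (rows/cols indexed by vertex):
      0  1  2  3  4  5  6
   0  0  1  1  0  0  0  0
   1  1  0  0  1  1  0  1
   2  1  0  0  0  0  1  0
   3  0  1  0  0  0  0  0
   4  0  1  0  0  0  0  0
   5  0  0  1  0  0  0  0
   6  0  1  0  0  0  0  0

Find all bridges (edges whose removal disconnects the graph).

A bridge is an edge whose removal increases the number of connected components.
Bridges found: (0,1), (0,2), (1,3), (1,4), (1,6), (2,5)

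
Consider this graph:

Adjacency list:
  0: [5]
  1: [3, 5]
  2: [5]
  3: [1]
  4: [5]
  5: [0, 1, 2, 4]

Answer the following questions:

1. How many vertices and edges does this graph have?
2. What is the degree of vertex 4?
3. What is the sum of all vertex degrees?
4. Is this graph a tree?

Count: 6 vertices, 5 edges.
Vertex 4 has neighbors [5], degree = 1.
Handshaking lemma: 2 * 5 = 10.
A graph is a tree iff it is connected and has exactly n-1 edges. This graph is connected (all 6 vertices in one component) and has 6-1 = 5 edges. It is a tree.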